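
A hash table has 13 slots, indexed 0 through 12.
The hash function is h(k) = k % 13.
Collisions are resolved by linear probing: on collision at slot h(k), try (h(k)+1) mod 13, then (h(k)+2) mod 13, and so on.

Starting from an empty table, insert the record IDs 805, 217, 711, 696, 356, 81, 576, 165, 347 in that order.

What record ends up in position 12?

805: h=12 → slot 12
217: h=9 → slot 9
711: h=9, probe 9,10 → slot 10
696: h=7 → slot 7
356: h=5 → slot 5
81: h=3 → slot 3
576: h=4 → slot 4
165: h=9, probe 9,10,11 → slot 11
347: h=9, probe 9,10,11,12,0 → slot 0
Table: [347, -, -, 81, 576, 356, -, 696, -, 217, 711, 165, 805]

805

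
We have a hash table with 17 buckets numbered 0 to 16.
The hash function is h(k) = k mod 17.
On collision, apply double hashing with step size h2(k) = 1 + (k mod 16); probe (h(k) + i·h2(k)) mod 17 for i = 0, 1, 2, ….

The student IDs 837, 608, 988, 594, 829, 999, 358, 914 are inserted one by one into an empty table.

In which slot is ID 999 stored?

12

837: h=4 => slot 4
608: h=13 => slot 13
988: h=2 => slot 2
594: h=16 => slot 16
829: h=13, h2=14, probe 13,10 => slot 10
999: h=13, h2=8, probe 13,4,12 => slot 12
358: h=1 => slot 1
914: h=13, h2=3, probe 13,16,2,5 => slot 5
Table: [—, 358, 988, —, 837, 914, —, —, —, —, 829, —, 999, 608, —, —, 594]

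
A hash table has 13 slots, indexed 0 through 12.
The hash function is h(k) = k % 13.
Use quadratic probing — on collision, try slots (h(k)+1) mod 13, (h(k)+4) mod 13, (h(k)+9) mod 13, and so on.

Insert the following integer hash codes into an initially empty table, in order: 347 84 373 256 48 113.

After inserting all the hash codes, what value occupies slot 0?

347 hashes to 9; slot 9 is free => place at 9.
84 hashes to 6; slot 6 is free => place at 6.
373 hashes to 9; 9 taken => place at 10.
256 hashes to 9; 9,10 taken => place at 0.
48 hashes to 9; 9,10,0 taken => place at 5.
113 hashes to 9; 9,10,0,5 taken => place at 12.
Table: [256, —, —, —, —, 48, 84, —, —, 347, 373, —, 113]

256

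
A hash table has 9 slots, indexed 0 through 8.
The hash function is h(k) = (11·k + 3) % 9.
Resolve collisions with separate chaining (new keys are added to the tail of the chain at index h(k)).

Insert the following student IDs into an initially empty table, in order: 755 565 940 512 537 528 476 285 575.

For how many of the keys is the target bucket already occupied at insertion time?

5

755 -> bucket 1
565 -> bucket 8
940 -> bucket 2
512 -> bucket 1 (collision)
537 -> bucket 6
528 -> bucket 6 (collision)
476 -> bucket 1 (collision)
285 -> bucket 6 (collision)
575 -> bucket 1 (collision)
Final buckets:
0: ∅
1: 755 -> 512 -> 476 -> 575
2: 940
3: ∅
4: ∅
5: ∅
6: 537 -> 528 -> 285
7: ∅
8: 565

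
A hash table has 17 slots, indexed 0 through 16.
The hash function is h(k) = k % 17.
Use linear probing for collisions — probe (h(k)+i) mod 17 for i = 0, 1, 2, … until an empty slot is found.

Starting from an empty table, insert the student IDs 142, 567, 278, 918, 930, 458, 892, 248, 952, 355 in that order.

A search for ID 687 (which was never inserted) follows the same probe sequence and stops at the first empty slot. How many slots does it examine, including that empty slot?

5

142 hashes to 6; slot 6 is free => place at 6.
567 hashes to 6; 6 taken => place at 7.
278 hashes to 6; 6,7 taken => place at 8.
918 hashes to 0; slot 0 is free => place at 0.
930 hashes to 12; slot 12 is free => place at 12.
458 hashes to 16; slot 16 is free => place at 16.
892 hashes to 8; 8 taken => place at 9.
248 hashes to 10; slot 10 is free => place at 10.
952 hashes to 0; 0 taken => place at 1.
355 hashes to 15; slot 15 is free => place at 15.
Table: [918, 952, ., ., ., ., 142, 567, 278, 892, 248, ., 930, ., ., 355, 458]
Lookup 687: h=7, probe 7,8,9,10,11 → slot 11 empty, not found.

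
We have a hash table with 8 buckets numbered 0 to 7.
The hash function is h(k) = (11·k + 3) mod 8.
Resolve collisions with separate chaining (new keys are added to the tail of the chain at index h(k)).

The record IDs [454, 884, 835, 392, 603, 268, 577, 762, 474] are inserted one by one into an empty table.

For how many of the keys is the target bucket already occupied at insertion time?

3

Insert 454: h=5, bucket 5 empty → new chain.
Insert 884: h=7, bucket 7 empty → new chain.
Insert 835: h=4, bucket 4 empty → new chain.
Insert 392: h=3, bucket 3 empty → new chain.
Insert 603: h=4, bucket 4 nonempty → append to chain.
Insert 268: h=7, bucket 7 nonempty → append to chain.
Insert 577: h=6, bucket 6 empty → new chain.
Insert 762: h=1, bucket 1 empty → new chain.
Insert 474: h=1, bucket 1 nonempty → append to chain.
Final buckets:
0: -
1: 762 -> 474
2: -
3: 392
4: 835 -> 603
5: 454
6: 577
7: 884 -> 268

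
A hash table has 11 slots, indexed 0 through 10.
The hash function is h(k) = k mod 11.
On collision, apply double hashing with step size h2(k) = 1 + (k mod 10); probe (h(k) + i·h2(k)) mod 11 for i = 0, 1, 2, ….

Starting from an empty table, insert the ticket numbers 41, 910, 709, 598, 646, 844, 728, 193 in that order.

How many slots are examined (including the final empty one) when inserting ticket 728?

41 hashes to 8; slot 8 is free -> place at 8.
910 hashes to 8, h2=1; 8 taken -> place at 9.
709 hashes to 5; slot 5 is free -> place at 5.
598 hashes to 4; slot 4 is free -> place at 4.
646 hashes to 8, h2=7; 8,4 taken -> place at 0.
844 hashes to 8, h2=5; 8 taken -> place at 2.
728 hashes to 2, h2=9; 2,0,9 taken -> place at 7.
193 hashes to 6; slot 6 is free -> place at 6.
Table: [646, -, 844, -, 598, 709, 193, 728, 41, 910, -]

4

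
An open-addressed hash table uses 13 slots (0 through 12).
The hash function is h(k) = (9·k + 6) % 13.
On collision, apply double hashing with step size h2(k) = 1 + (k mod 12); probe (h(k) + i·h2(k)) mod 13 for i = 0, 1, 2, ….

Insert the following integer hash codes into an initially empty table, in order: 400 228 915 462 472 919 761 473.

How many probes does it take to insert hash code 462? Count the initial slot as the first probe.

Insert 400: h=5, slot 5 empty -> index 5.
Insert 228: h=4, slot 4 empty -> index 4.
Insert 915: h=12, slot 12 empty -> index 12.
Insert 462: h=4, h2=7, slot 4 occupied -> index 11.
Insert 472: h=3, slot 3 empty -> index 3.
Insert 919: h=9, slot 9 empty -> index 9.
Insert 761: h=4, h2=6, slot 4 occupied -> index 10.
Insert 473: h=12, h2=6, slots 12,5,11,4,10,3,9 occupied -> index 2.
Table: [—, —, 473, 472, 228, 400, —, —, —, 919, 761, 462, 915]

2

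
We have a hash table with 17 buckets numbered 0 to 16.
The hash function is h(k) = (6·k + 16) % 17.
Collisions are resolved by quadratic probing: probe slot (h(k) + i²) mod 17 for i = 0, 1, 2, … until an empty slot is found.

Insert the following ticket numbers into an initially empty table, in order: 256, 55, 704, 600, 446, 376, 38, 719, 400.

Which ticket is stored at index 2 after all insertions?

400

256: h=5 -> slot 5
55: h=6 -> slot 6
704: h=7 -> slot 7
600: h=12 -> slot 12
446: h=6, probe 6,7,10 -> slot 10
376: h=11 -> slot 11
38: h=6, probe 6,7,10,15 -> slot 15
719: h=12, probe 12,13 -> slot 13
400: h=2 -> slot 2
Table: [—, —, 400, —, —, 256, 55, 704, —, —, 446, 376, 600, 719, —, 38, —]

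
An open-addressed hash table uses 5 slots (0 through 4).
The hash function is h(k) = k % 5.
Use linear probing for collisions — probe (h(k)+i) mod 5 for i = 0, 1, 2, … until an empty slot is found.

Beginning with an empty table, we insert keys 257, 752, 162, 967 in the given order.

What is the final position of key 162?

257: h=2 => slot 2
752: h=2, probe 2,3 => slot 3
162: h=2, probe 2,3,4 => slot 4
967: h=2, probe 2,3,4,0 => slot 0
Table: [967, ., 257, 752, 162]

4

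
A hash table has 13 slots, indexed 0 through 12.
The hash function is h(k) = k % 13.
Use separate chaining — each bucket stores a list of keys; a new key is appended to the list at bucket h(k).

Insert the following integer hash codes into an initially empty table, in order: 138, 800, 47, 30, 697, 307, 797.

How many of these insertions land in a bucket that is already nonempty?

4

Insert 138: h=8, bucket 8 empty -> new chain.
Insert 800: h=7, bucket 7 empty -> new chain.
Insert 47: h=8, bucket 8 nonempty -> append to chain.
Insert 30: h=4, bucket 4 empty -> new chain.
Insert 697: h=8, bucket 8 nonempty -> append to chain.
Insert 307: h=8, bucket 8 nonempty -> append to chain.
Insert 797: h=4, bucket 4 nonempty -> append to chain.
Final buckets:
0: _
1: _
2: _
3: _
4: 30 -> 797
5: _
6: _
7: 800
8: 138 -> 47 -> 697 -> 307
9: _
10: _
11: _
12: _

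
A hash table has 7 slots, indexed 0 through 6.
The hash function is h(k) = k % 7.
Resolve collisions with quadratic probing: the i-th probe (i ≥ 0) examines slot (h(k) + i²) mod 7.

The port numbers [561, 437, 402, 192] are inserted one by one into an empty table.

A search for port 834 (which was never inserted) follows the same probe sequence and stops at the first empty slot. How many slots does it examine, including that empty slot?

Insert 561: h=1, slot 1 empty → index 1.
Insert 437: h=3, slot 3 empty → index 3.
Insert 402: h=3, slot 3 occupied → index 4.
Insert 192: h=3, slots 3,4 occupied → index 0.
Table: [192, 561, _, 437, 402, _, _]
Lookup 834: h=1, probe 1,2 → slot 2 empty, not found.

2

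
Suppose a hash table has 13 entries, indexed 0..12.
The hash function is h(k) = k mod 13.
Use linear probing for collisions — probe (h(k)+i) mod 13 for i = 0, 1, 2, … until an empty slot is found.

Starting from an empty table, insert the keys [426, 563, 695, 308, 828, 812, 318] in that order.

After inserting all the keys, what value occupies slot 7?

812

426 hashes to 10; slot 10 is free => place at 10.
563 hashes to 4; slot 4 is free => place at 4.
695 hashes to 6; slot 6 is free => place at 6.
308 hashes to 9; slot 9 is free => place at 9.
828 hashes to 9; 9,10 taken => place at 11.
812 hashes to 6; 6 taken => place at 7.
318 hashes to 6; 6,7 taken => place at 8.
Table: [∅, ∅, ∅, ∅, 563, ∅, 695, 812, 318, 308, 426, 828, ∅]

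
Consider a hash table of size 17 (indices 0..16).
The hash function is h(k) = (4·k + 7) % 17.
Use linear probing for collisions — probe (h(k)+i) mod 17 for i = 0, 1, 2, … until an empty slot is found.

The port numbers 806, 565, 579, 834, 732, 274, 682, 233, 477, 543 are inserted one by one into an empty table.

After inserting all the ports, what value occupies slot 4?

806 hashes to 1; slot 1 is free -> place at 1.
565 hashes to 6; slot 6 is free -> place at 6.
579 hashes to 11; slot 11 is free -> place at 11.
834 hashes to 11; 11 taken -> place at 12.
732 hashes to 11; 11,12 taken -> place at 13.
274 hashes to 15; slot 15 is free -> place at 15.
682 hashes to 15; 15 taken -> place at 16.
233 hashes to 4; slot 4 is free -> place at 4.
477 hashes to 11; 11,12,13 taken -> place at 14.
543 hashes to 3; slot 3 is free -> place at 3.
Table: [_, 806, _, 543, 233, _, 565, _, _, _, _, 579, 834, 732, 477, 274, 682]

233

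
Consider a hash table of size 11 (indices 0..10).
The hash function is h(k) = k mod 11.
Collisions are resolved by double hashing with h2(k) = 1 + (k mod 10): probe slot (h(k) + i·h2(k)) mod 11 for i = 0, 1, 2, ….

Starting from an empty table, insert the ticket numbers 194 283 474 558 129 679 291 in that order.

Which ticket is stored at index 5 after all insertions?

129

194: h=7 -> slot 7
283: h=8 -> slot 8
474: h=1 -> slot 1
558: h=8, h2=9, probe 8,6 -> slot 6
129: h=8, h2=10, probe 8,7,6,5 -> slot 5
679: h=8, h2=10, probe 8,7,6,5,4 -> slot 4
291: h=5, h2=2, probe 5,7,9 -> slot 9
Table: [_, 474, _, _, 679, 129, 558, 194, 283, 291, _]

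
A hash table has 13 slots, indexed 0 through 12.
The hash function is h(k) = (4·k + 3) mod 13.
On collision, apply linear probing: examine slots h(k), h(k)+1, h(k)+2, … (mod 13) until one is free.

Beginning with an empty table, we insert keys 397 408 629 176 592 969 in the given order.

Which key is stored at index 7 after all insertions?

397: h=5 -> slot 5
408: h=10 -> slot 10
629: h=10, probe 10,11 -> slot 11
176: h=5, probe 5,6 -> slot 6
592: h=5, probe 5,6,7 -> slot 7
969: h=5, probe 5,6,7,8 -> slot 8
Table: [—, —, —, —, —, 397, 176, 592, 969, —, 408, 629, —]

592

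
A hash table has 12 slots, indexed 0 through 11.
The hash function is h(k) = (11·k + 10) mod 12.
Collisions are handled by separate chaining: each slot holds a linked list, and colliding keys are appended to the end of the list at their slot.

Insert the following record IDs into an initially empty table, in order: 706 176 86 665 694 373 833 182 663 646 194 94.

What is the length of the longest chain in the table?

706 → bucket 0
176 → bucket 2
86 → bucket 8
665 → bucket 5
694 → bucket 0 (collision)
373 → bucket 9
833 → bucket 5 (collision)
182 → bucket 8 (collision)
663 → bucket 7
646 → bucket 0 (collision)
194 → bucket 8 (collision)
94 → bucket 0 (collision)
Final buckets:
0: 706 -> 694 -> 646 -> 94
1: .
2: 176
3: .
4: .
5: 665 -> 833
6: .
7: 663
8: 86 -> 182 -> 194
9: 373
10: .
11: .

4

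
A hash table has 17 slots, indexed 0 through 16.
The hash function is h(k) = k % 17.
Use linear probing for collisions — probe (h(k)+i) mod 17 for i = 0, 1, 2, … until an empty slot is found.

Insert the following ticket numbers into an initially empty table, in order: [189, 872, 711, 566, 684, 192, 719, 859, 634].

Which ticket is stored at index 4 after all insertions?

Insert 189: h=2, slot 2 empty → index 2.
Insert 872: h=5, slot 5 empty → index 5.
Insert 711: h=14, slot 14 empty → index 14.
Insert 566: h=5, slot 5 occupied → index 6.
Insert 684: h=4, slot 4 empty → index 4.
Insert 192: h=5, slots 5,6 occupied → index 7.
Insert 719: h=5, slots 5,6,7 occupied → index 8.
Insert 859: h=9, slot 9 empty → index 9.
Insert 634: h=5, slots 5,6,7,8,9 occupied → index 10.
Table: [., ., 189, ., 684, 872, 566, 192, 719, 859, 634, ., ., ., 711, ., .]

684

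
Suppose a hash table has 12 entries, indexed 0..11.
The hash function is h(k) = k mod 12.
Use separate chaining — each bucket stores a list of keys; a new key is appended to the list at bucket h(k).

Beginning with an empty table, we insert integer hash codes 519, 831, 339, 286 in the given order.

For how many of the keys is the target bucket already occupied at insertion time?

Insert 519: h=3, bucket 3 empty -> new chain.
Insert 831: h=3, bucket 3 nonempty -> append to chain.
Insert 339: h=3, bucket 3 nonempty -> append to chain.
Insert 286: h=10, bucket 10 empty -> new chain.
Final buckets:
0: —
1: —
2: —
3: 519 -> 831 -> 339
4: —
5: —
6: —
7: —
8: —
9: —
10: 286
11: —

2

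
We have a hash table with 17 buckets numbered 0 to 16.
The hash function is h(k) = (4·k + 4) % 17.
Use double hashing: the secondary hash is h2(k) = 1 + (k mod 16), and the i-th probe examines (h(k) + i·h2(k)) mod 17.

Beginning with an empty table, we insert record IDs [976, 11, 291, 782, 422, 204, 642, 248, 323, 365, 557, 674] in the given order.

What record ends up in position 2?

976: h=15 → slot 15
11: h=14 → slot 14
291: h=12 → slot 12
782: h=4 → slot 4
422: h=9 → slot 9
204: h=4, h2=13, probe 4,0 → slot 0
642: h=5 → slot 5
248: h=10 → slot 10
323: h=4, h2=4, probe 4,8 → slot 8
365: h=2 → slot 2
557: h=5, h2=14, probe 5,2,16 → slot 16
674: h=14, h2=3, probe 14,0,3 → slot 3
Table: [204, _, 365, 674, 782, 642, _, _, 323, 422, 248, _, 291, _, 11, 976, 557]

365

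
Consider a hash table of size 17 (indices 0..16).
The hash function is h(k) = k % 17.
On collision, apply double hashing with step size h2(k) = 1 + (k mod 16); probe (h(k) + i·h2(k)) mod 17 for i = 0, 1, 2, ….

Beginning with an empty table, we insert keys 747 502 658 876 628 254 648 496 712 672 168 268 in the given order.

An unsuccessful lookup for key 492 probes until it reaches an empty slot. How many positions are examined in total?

Insert 747: h=16, slot 16 empty -> index 16.
Insert 502: h=9, slot 9 empty -> index 9.
Insert 658: h=12, slot 12 empty -> index 12.
Insert 876: h=9, h2=13, slot 9 occupied -> index 5.
Insert 628: h=16, h2=5, slot 16 occupied -> index 4.
Insert 254: h=16, h2=15, slot 16 occupied -> index 14.
Insert 648: h=2, slot 2 empty -> index 2.
Insert 496: h=3, slot 3 empty -> index 3.
Insert 712: h=15, slot 15 empty -> index 15.
Insert 672: h=9, h2=1, slot 9 occupied -> index 10.
Insert 168: h=15, h2=9, slot 15 occupied -> index 7.
Insert 268: h=13, slot 13 empty -> index 13.
Table: [-, -, 648, 496, 628, 876, -, 168, -, 502, 672, -, 658, 268, 254, 712, 747]
Lookup 492: h=16, h2=13, probe 16,12,8 → slot 8 empty, not found.

3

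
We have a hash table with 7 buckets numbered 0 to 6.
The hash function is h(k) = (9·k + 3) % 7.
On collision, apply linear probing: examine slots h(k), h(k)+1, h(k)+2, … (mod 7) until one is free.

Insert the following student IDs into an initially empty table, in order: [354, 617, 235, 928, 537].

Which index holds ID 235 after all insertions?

Insert 354: h=4, slot 4 empty -> index 4.
Insert 617: h=5, slot 5 empty -> index 5.
Insert 235: h=4, slots 4,5 occupied -> index 6.
Insert 928: h=4, slots 4,5,6 occupied -> index 0.
Insert 537: h=6, slots 6,0 occupied -> index 1.
Table: [928, 537, —, —, 354, 617, 235]

6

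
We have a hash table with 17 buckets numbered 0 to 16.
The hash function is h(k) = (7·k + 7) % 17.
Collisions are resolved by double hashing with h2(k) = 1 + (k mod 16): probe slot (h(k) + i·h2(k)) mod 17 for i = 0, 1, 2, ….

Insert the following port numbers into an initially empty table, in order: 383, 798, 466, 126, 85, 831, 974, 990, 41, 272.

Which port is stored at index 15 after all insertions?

41

383: h=2 => slot 2
798: h=0 => slot 0
466: h=5 => slot 5
126: h=5, h2=15, probe 5,3 => slot 3
85: h=7 => slot 7
831: h=10 => slot 10
974: h=8 => slot 8
990: h=1 => slot 1
41: h=5, h2=10, probe 5,15 => slot 15
272: h=7, h2=1, probe 7,8,9 => slot 9
Table: [798, 990, 383, 126, —, 466, —, 85, 974, 272, 831, —, —, —, —, 41, —]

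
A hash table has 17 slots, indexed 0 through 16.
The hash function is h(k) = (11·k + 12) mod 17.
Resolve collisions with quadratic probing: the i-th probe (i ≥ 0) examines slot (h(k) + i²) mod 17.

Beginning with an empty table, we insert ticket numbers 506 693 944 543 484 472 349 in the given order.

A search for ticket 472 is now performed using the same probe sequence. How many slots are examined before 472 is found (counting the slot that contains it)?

3

506: h=2 => slot 2
693: h=2, probe 2,3 => slot 3
944: h=9 => slot 9
543: h=1 => slot 1
484: h=15 => slot 15
472: h=2, probe 2,3,6 => slot 6
349: h=9, probe 9,10 => slot 10
Table: [∅, 543, 506, 693, ∅, ∅, 472, ∅, ∅, 944, 349, ∅, ∅, ∅, ∅, 484, ∅]
Lookup 472: h=2, probe 2,3,6 → found at 6.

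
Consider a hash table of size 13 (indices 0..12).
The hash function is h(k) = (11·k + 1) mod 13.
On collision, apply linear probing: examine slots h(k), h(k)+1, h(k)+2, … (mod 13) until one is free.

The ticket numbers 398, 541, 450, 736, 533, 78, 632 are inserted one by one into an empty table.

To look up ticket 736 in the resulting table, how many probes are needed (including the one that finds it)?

398 hashes to 11; slot 11 is free -> place at 11.
541 hashes to 11; 11 taken -> place at 12.
450 hashes to 11; 11,12 taken -> place at 0.
736 hashes to 11; 11,12,0 taken -> place at 1.
533 hashes to 1; 1 taken -> place at 2.
78 hashes to 1; 1,2 taken -> place at 3.
632 hashes to 11; 11,12,0,1,2,3 taken -> place at 4.
Table: [450, 736, 533, 78, 632, —, —, —, —, —, —, 398, 541]
Lookup 736: h=11, probe 11,12,0,1 → found at 1.

4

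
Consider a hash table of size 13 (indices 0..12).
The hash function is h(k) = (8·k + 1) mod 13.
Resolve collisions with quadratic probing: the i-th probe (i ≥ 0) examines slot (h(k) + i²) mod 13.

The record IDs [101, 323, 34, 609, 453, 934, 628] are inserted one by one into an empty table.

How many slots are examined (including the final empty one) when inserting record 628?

101: h=3 => slot 3
323: h=11 => slot 11
34: h=0 => slot 0
609: h=11, probe 11,12 => slot 12
453: h=11, probe 11,12,2 => slot 2
934: h=11, probe 11,12,2,7 => slot 7
628: h=7, probe 7,8 => slot 8
Table: [34, -, 453, 101, -, -, -, 934, 628, -, -, 323, 609]

2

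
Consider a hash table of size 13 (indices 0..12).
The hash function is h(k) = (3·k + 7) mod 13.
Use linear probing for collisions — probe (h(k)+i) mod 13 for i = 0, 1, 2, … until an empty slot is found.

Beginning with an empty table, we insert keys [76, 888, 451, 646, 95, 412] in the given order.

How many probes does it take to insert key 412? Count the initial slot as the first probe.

3

76: h=1 -> slot 1
888: h=6 -> slot 6
451: h=8 -> slot 8
646: h=8, probe 8,9 -> slot 9
95: h=6, probe 6,7 -> slot 7
412: h=8, probe 8,9,10 -> slot 10
Table: [∅, 76, ∅, ∅, ∅, ∅, 888, 95, 451, 646, 412, ∅, ∅]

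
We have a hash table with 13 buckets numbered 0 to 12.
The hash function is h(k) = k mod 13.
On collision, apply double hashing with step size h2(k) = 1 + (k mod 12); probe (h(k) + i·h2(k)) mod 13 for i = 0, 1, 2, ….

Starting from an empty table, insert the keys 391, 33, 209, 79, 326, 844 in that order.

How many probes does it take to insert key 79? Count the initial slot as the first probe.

2

Insert 391: h=1, slot 1 empty → index 1.
Insert 33: h=7, slot 7 empty → index 7.
Insert 209: h=1, h2=6, slots 1,7 occupied → index 0.
Insert 79: h=1, h2=8, slot 1 occupied → index 9.
Insert 326: h=1, h2=3, slot 1 occupied → index 4.
Insert 844: h=12, slot 12 empty → index 12.
Table: [209, 391, ., ., 326, ., ., 33, ., 79, ., ., 844]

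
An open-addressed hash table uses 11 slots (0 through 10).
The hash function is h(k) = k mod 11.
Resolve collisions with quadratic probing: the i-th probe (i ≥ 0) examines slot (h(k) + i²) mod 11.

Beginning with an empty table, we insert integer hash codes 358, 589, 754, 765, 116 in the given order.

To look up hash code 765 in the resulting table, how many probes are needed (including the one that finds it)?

4

Insert 358: h=6, slot 6 empty -> index 6.
Insert 589: h=6, slot 6 occupied -> index 7.
Insert 754: h=6, slots 6,7 occupied -> index 10.
Insert 765: h=6, slots 6,7,10 occupied -> index 4.
Insert 116: h=6, slots 6,7,10,4 occupied -> index 0.
Table: [116, _, _, _, 765, _, 358, 589, _, _, 754]
Lookup 765: h=6, probe 6,7,10,4 → found at 4.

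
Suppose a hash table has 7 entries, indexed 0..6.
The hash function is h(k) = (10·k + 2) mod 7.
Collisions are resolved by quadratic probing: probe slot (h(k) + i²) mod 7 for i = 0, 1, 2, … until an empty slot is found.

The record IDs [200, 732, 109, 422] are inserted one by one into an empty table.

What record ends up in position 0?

200: h=0 -> slot 0
732: h=0, probe 0,1 -> slot 1
109: h=0, probe 0,1,4 -> slot 4
422: h=1, probe 1,2 -> slot 2
Table: [200, 732, 422, ∅, 109, ∅, ∅]

200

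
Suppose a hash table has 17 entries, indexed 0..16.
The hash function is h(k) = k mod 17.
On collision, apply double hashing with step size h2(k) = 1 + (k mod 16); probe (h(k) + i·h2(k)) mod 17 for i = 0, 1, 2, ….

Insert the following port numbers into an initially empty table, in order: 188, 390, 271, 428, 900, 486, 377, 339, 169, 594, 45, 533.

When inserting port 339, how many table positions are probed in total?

188 hashes to 1; slot 1 is free -> place at 1.
390 hashes to 16; slot 16 is free -> place at 16.
271 hashes to 16, h2=16; 16 taken -> place at 15.
428 hashes to 3; slot 3 is free -> place at 3.
900 hashes to 16, h2=5; 16 taken -> place at 4.
486 hashes to 10; slot 10 is free -> place at 10.
377 hashes to 3, h2=10; 3 taken -> place at 13.
339 hashes to 16, h2=4; 16,3 taken -> place at 7.
169 hashes to 16, h2=10; 16 taken -> place at 9.
594 hashes to 16, h2=3; 16 taken -> place at 2.
45 hashes to 11; slot 11 is free -> place at 11.
533 hashes to 6; slot 6 is free -> place at 6.
Table: [-, 188, 594, 428, 900, -, 533, 339, -, 169, 486, 45, -, 377, -, 271, 390]

3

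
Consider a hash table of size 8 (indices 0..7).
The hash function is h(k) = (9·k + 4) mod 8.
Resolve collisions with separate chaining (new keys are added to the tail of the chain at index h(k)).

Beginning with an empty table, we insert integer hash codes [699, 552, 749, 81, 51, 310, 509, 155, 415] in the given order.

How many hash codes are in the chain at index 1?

Insert 699: h=7, bucket 7 empty -> new chain.
Insert 552: h=4, bucket 4 empty -> new chain.
Insert 749: h=1, bucket 1 empty -> new chain.
Insert 81: h=5, bucket 5 empty -> new chain.
Insert 51: h=7, bucket 7 nonempty -> append to chain.
Insert 310: h=2, bucket 2 empty -> new chain.
Insert 509: h=1, bucket 1 nonempty -> append to chain.
Insert 155: h=7, bucket 7 nonempty -> append to chain.
Insert 415: h=3, bucket 3 empty -> new chain.
Final buckets:
0: .
1: 749 -> 509
2: 310
3: 415
4: 552
5: 81
6: .
7: 699 -> 51 -> 155

2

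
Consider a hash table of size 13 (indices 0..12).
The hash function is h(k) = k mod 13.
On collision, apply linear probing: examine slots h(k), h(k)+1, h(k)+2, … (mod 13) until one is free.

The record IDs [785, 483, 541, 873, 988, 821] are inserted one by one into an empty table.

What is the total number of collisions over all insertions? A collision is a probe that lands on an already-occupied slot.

785 hashes to 5; slot 5 is free → place at 5.
483 hashes to 2; slot 2 is free → place at 2.
541 hashes to 8; slot 8 is free → place at 8.
873 hashes to 2; 2 taken → place at 3.
988 hashes to 0; slot 0 is free → place at 0.
821 hashes to 2; 2,3 taken → place at 4.
Table: [988, -, 483, 873, 821, 785, -, -, 541, -, -, -, -]

3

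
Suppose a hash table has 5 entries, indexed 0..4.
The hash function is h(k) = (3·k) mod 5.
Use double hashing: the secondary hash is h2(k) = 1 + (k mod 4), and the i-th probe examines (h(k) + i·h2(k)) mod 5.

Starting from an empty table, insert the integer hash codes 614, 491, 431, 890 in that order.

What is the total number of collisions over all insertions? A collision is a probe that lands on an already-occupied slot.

2

Insert 614: h=2, slot 2 empty => index 2.
Insert 491: h=3, slot 3 empty => index 3.
Insert 431: h=3, h2=4, slots 3,2 occupied => index 1.
Insert 890: h=0, slot 0 empty => index 0.
Table: [890, 431, 614, 491, .]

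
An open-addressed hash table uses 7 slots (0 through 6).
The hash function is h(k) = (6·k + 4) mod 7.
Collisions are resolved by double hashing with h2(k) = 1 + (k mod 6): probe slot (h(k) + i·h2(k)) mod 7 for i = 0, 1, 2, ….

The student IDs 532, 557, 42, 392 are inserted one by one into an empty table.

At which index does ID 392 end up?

3

532 hashes to 4; slot 4 is free -> place at 4.
557 hashes to 0; slot 0 is free -> place at 0.
42 hashes to 4, h2=1; 4 taken -> place at 5.
392 hashes to 4, h2=3; 4,0 taken -> place at 3.
Table: [557, ∅, ∅, 392, 532, 42, ∅]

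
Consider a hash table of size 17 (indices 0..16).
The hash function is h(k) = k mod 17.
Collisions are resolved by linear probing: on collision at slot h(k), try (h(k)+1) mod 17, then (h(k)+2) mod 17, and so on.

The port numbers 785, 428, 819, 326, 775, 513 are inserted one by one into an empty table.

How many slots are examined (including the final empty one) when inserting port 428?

785: h=3 -> slot 3
428: h=3, probe 3,4 -> slot 4
819: h=3, probe 3,4,5 -> slot 5
326: h=3, probe 3,4,5,6 -> slot 6
775: h=10 -> slot 10
513: h=3, probe 3,4,5,6,7 -> slot 7
Table: [_, _, _, 785, 428, 819, 326, 513, _, _, 775, _, _, _, _, _, _]

2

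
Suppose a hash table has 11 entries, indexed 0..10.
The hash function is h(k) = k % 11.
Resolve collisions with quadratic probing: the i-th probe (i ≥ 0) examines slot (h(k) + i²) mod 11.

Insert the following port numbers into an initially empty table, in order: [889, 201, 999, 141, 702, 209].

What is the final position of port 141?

2

889: h=9 => slot 9
201: h=3 => slot 3
999: h=9, probe 9,10 => slot 10
141: h=9, probe 9,10,2 => slot 2
702: h=9, probe 9,10,2,7 => slot 7
209: h=0 => slot 0
Table: [209, -, 141, 201, -, -, -, 702, -, 889, 999]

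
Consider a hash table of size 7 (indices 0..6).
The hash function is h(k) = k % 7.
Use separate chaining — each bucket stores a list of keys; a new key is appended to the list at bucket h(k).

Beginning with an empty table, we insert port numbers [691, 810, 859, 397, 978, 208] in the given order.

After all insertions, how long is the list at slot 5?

691 -> bucket 5
810 -> bucket 5 (collision)
859 -> bucket 5 (collision)
397 -> bucket 5 (collision)
978 -> bucket 5 (collision)
208 -> bucket 5 (collision)
Final buckets:
0: _
1: _
2: _
3: _
4: _
5: 691 -> 810 -> 859 -> 397 -> 978 -> 208
6: _

6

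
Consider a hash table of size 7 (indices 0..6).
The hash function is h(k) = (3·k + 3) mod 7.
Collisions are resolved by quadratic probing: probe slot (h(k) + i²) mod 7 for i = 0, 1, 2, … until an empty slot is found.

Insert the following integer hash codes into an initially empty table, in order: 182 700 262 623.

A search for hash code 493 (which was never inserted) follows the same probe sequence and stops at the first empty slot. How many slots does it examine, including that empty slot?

2

182: h=3 => slot 3
700: h=3, probe 3,4 => slot 4
262: h=5 => slot 5
623: h=3, probe 3,4,0 => slot 0
Table: [623, ., ., 182, 700, 262, .]
Lookup 493: h=5, probe 5,6 → slot 6 empty, not found.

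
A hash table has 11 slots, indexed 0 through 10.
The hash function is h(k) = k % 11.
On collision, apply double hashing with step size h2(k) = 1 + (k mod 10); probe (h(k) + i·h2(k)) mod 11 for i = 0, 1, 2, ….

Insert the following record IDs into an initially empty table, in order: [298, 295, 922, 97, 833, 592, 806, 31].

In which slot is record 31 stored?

0

Insert 298: h=1, slot 1 empty => index 1.
Insert 295: h=9, slot 9 empty => index 9.
Insert 922: h=9, h2=3, slots 9,1 occupied => index 4.
Insert 97: h=9, h2=8, slot 9 occupied => index 6.
Insert 833: h=8, slot 8 empty => index 8.
Insert 592: h=9, h2=3, slots 9,1,4 occupied => index 7.
Insert 806: h=3, slot 3 empty => index 3.
Insert 31: h=9, h2=2, slot 9 occupied => index 0.
Table: [31, 298, _, 806, 922, _, 97, 592, 833, 295, _]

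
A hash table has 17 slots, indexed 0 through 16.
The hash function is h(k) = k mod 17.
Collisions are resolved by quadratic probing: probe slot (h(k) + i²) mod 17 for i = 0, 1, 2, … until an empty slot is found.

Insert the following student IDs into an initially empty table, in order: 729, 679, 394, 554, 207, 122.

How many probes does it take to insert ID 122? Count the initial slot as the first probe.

3

729: h=15 → slot 15
679: h=16 → slot 16
394: h=3 → slot 3
554: h=10 → slot 10
207: h=3, probe 3,4 → slot 4
122: h=3, probe 3,4,7 → slot 7
Table: [—, —, —, 394, 207, —, —, 122, —, —, 554, —, —, —, —, 729, 679]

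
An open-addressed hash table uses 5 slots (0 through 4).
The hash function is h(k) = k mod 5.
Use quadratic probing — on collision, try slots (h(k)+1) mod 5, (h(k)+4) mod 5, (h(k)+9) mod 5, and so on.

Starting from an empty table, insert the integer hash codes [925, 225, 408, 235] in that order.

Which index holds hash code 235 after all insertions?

925 hashes to 0; slot 0 is free -> place at 0.
225 hashes to 0; 0 taken -> place at 1.
408 hashes to 3; slot 3 is free -> place at 3.
235 hashes to 0; 0,1 taken -> place at 4.
Table: [925, 225, -, 408, 235]

4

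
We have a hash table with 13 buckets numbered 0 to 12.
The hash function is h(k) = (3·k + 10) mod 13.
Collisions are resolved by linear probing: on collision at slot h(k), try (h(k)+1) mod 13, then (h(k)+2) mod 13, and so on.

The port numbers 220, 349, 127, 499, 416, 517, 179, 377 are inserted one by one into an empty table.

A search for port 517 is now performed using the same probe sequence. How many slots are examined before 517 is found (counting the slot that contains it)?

Insert 220: h=7, slot 7 empty → index 7.
Insert 349: h=4, slot 4 empty → index 4.
Insert 127: h=1, slot 1 empty → index 1.
Insert 499: h=12, slot 12 empty → index 12.
Insert 416: h=10, slot 10 empty → index 10.
Insert 517: h=1, slot 1 occupied → index 2.
Insert 179: h=1, slots 1,2 occupied → index 3.
Insert 377: h=10, slot 10 occupied → index 11.
Table: [—, 127, 517, 179, 349, —, —, 220, —, —, 416, 377, 499]
Lookup 517: h=1, probe 1,2 → found at 2.

2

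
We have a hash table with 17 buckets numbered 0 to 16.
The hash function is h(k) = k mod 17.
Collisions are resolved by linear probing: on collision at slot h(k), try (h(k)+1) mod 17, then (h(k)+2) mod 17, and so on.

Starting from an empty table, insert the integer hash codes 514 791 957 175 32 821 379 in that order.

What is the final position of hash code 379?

514 hashes to 4; slot 4 is free -> place at 4.
791 hashes to 9; slot 9 is free -> place at 9.
957 hashes to 5; slot 5 is free -> place at 5.
175 hashes to 5; 5 taken -> place at 6.
32 hashes to 15; slot 15 is free -> place at 15.
821 hashes to 5; 5,6 taken -> place at 7.
379 hashes to 5; 5,6,7 taken -> place at 8.
Table: [_, _, _, _, 514, 957, 175, 821, 379, 791, _, _, _, _, _, 32, _]

8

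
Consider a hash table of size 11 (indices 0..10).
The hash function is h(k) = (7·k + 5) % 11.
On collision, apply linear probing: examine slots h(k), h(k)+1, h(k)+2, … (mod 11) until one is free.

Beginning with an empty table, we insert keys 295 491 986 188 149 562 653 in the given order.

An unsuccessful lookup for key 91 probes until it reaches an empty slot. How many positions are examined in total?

295: h=2 → slot 2
491: h=10 → slot 10
986: h=10, probe 10,0 → slot 0
188: h=1 → slot 1
149: h=3 → slot 3
562: h=1, probe 1,2,3,4 → slot 4
653: h=0, probe 0,1,2,3,4,5 → slot 5
Table: [986, 188, 295, 149, 562, 653, -, -, -, -, 491]
Lookup 91: h=4, probe 4,5,6 → slot 6 empty, not found.

3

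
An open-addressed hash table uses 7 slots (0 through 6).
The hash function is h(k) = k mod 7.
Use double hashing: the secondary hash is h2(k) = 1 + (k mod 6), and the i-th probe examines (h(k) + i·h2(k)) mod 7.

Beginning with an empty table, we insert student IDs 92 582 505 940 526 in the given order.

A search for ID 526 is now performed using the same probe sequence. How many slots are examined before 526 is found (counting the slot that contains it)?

2

Insert 92: h=1, slot 1 empty → index 1.
Insert 582: h=1, h2=1, slot 1 occupied → index 2.
Insert 505: h=1, h2=2, slot 1 occupied → index 3.
Insert 940: h=2, h2=5, slot 2 occupied → index 0.
Insert 526: h=1, h2=5, slot 1 occupied → index 6.
Table: [940, 92, 582, 505, ∅, ∅, 526]
Lookup 526: h=1, h2=5, probe 1,6 → found at 6.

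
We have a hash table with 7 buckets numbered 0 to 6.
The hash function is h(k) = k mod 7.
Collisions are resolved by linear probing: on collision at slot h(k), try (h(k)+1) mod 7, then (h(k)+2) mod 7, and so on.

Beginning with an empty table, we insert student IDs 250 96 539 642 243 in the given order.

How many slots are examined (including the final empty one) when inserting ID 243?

Insert 250: h=5, slot 5 empty -> index 5.
Insert 96: h=5, slot 5 occupied -> index 6.
Insert 539: h=0, slot 0 empty -> index 0.
Insert 642: h=5, slots 5,6,0 occupied -> index 1.
Insert 243: h=5, slots 5,6,0,1 occupied -> index 2.
Table: [539, 642, 243, _, _, 250, 96]

5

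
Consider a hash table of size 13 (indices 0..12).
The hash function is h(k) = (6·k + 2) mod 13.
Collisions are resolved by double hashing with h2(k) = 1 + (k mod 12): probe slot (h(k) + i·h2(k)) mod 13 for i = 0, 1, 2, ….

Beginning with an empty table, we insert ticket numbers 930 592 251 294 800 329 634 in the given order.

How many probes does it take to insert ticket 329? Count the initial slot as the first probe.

2

930 hashes to 5; slot 5 is free => place at 5.
592 hashes to 5, h2=5; 5 taken => place at 10.
251 hashes to 0; slot 0 is free => place at 0.
294 hashes to 11; slot 11 is free => place at 11.
800 hashes to 5, h2=9; 5 taken => place at 1.
329 hashes to 0, h2=6; 0 taken => place at 6.
634 hashes to 10, h2=11; 10 taken => place at 8.
Table: [251, 800, —, —, —, 930, 329, —, 634, —, 592, 294, —]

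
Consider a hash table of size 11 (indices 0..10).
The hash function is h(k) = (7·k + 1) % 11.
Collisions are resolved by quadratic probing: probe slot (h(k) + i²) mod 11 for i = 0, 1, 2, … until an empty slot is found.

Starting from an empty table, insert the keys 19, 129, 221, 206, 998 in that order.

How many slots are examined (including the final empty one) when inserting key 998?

19 hashes to 2; slot 2 is free => place at 2.
129 hashes to 2; 2 taken => place at 3.
221 hashes to 8; slot 8 is free => place at 8.
206 hashes to 2; 2,3 taken => place at 6.
998 hashes to 2; 2,3,6 taken => place at 0.
Table: [998, -, 19, 129, -, -, 206, -, 221, -, -]

4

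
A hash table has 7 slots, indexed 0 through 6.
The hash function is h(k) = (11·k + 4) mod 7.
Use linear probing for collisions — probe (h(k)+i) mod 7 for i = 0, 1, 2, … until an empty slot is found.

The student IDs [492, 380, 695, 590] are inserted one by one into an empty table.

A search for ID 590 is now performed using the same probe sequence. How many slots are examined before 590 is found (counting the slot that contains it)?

4

492: h=5 => slot 5
380: h=5, probe 5,6 => slot 6
695: h=5, probe 5,6,0 => slot 0
590: h=5, probe 5,6,0,1 => slot 1
Table: [695, 590, ., ., ., 492, 380]
Lookup 590: h=5, probe 5,6,0,1 → found at 1.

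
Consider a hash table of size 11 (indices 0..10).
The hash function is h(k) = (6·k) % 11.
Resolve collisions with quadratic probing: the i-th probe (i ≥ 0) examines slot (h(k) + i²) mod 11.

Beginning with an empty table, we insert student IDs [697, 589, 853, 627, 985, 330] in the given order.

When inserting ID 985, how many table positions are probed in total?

Insert 697: h=2, slot 2 empty => index 2.
Insert 589: h=3, slot 3 empty => index 3.
Insert 853: h=3, slot 3 occupied => index 4.
Insert 627: h=0, slot 0 empty => index 0.
Insert 985: h=3, slots 3,4 occupied => index 7.
Insert 330: h=0, slot 0 occupied => index 1.
Table: [627, 330, 697, 589, 853, _, _, 985, _, _, _]

3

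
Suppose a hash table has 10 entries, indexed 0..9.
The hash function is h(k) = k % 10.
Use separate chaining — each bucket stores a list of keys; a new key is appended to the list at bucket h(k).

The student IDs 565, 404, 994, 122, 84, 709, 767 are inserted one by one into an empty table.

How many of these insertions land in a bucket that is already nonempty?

565 -> bucket 5
404 -> bucket 4
994 -> bucket 4 (collision)
122 -> bucket 2
84 -> bucket 4 (collision)
709 -> bucket 9
767 -> bucket 7
Final buckets:
0: ∅
1: ∅
2: 122
3: ∅
4: 404 -> 994 -> 84
5: 565
6: ∅
7: 767
8: ∅
9: 709

2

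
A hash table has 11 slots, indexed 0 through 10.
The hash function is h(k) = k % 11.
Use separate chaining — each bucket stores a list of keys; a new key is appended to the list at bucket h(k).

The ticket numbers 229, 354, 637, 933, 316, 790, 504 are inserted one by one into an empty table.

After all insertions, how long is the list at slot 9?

229 → bucket 9
354 → bucket 2
637 → bucket 10
933 → bucket 9 (collision)
316 → bucket 8
790 → bucket 9 (collision)
504 → bucket 9 (collision)
Final buckets:
0: .
1: .
2: 354
3: .
4: .
5: .
6: .
7: .
8: 316
9: 229 -> 933 -> 790 -> 504
10: 637

4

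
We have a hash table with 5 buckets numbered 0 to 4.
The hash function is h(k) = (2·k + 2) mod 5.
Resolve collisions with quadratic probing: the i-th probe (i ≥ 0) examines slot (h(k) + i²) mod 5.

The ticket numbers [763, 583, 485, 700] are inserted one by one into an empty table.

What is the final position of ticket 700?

1

763 hashes to 3; slot 3 is free => place at 3.
583 hashes to 3; 3 taken => place at 4.
485 hashes to 2; slot 2 is free => place at 2.
700 hashes to 2; 2,3 taken => place at 1.
Table: [., 700, 485, 763, 583]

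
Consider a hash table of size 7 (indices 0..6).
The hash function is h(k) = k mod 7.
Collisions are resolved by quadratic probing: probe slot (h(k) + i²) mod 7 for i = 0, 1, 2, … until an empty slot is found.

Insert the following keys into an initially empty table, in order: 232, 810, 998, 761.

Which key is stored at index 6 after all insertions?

Insert 232: h=1, slot 1 empty -> index 1.
Insert 810: h=5, slot 5 empty -> index 5.
Insert 998: h=4, slot 4 empty -> index 4.
Insert 761: h=5, slot 5 occupied -> index 6.
Table: [-, 232, -, -, 998, 810, 761]

761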